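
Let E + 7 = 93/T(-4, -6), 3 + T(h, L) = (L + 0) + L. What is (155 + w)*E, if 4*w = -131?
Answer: -16137/10 ≈ -1613.7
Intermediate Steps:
w = -131/4 (w = (¼)*(-131) = -131/4 ≈ -32.750)
T(h, L) = -3 + 2*L (T(h, L) = -3 + ((L + 0) + L) = -3 + (L + L) = -3 + 2*L)
E = -66/5 (E = -7 + 93/(-3 + 2*(-6)) = -7 + 93/(-3 - 12) = -7 + 93/(-15) = -7 + 93*(-1/15) = -7 - 31/5 = -66/5 ≈ -13.200)
(155 + w)*E = (155 - 131/4)*(-66/5) = (489/4)*(-66/5) = -16137/10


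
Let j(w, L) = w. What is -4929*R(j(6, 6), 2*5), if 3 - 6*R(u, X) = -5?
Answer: -6572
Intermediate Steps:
R(u, X) = 4/3 (R(u, X) = 1/2 - 1/6*(-5) = 1/2 + 5/6 = 4/3)
-4929*R(j(6, 6), 2*5) = -4929*4/3 = -6572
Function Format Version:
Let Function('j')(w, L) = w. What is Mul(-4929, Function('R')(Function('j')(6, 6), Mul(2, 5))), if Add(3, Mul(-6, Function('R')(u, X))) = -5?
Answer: -6572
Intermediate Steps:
Function('R')(u, X) = Rational(4, 3) (Function('R')(u, X) = Add(Rational(1, 2), Mul(Rational(-1, 6), -5)) = Add(Rational(1, 2), Rational(5, 6)) = Rational(4, 3))
Mul(-4929, Function('R')(Function('j')(6, 6), Mul(2, 5))) = Mul(-4929, Rational(4, 3)) = -6572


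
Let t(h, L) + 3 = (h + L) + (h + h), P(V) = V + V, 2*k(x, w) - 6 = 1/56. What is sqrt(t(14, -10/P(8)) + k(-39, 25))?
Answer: 3*sqrt(3605)/28 ≈ 6.4330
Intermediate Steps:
k(x, w) = 337/112 (k(x, w) = 3 + (1/2)/56 = 3 + (1/2)*(1/56) = 3 + 1/112 = 337/112)
P(V) = 2*V
t(h, L) = -3 + L + 3*h (t(h, L) = -3 + ((h + L) + (h + h)) = -3 + ((L + h) + 2*h) = -3 + (L + 3*h) = -3 + L + 3*h)
sqrt(t(14, -10/P(8)) + k(-39, 25)) = sqrt((-3 - 10/(2*8) + 3*14) + 337/112) = sqrt((-3 - 10/16 + 42) + 337/112) = sqrt((-3 - 10*1/16 + 42) + 337/112) = sqrt((-3 - 5/8 + 42) + 337/112) = sqrt(307/8 + 337/112) = sqrt(4635/112) = 3*sqrt(3605)/28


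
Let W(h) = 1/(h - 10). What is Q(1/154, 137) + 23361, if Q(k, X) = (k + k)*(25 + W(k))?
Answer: 2768386904/118503 ≈ 23361.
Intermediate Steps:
W(h) = 1/(-10 + h)
Q(k, X) = 2*k*(25 + 1/(-10 + k)) (Q(k, X) = (k + k)*(25 + 1/(-10 + k)) = (2*k)*(25 + 1/(-10 + k)) = 2*k*(25 + 1/(-10 + k)))
Q(1/154, 137) + 23361 = 2*(-249 + 25/154)/(154*(-10 + 1/154)) + 23361 = 2*(1/154)*(-249 + 25*(1/154))/(-10 + 1/154) + 23361 = 2*(1/154)*(-249 + 25/154)/(-1539/154) + 23361 = 2*(1/154)*(-154/1539)*(-38321/154) + 23361 = 38321/118503 + 23361 = 2768386904/118503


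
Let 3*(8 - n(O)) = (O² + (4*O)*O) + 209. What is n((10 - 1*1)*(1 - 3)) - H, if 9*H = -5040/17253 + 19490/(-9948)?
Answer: -17203804655/28605474 ≈ -601.42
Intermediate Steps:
n(O) = -185/3 - 5*O²/3 (n(O) = 8 - ((O² + (4*O)*O) + 209)/3 = 8 - ((O² + 4*O²) + 209)/3 = 8 - (5*O² + 209)/3 = 8 - (209 + 5*O²)/3 = 8 + (-209/3 - 5*O²/3) = -185/3 - 5*O²/3)
H = -7155535/28605474 (H = (-5040/17253 + 19490/(-9948))/9 = (-5040*1/17253 + 19490*(-1/9948))/9 = (-560/1917 - 9745/4974)/9 = (⅑)*(-7155535/3178386) = -7155535/28605474 ≈ -0.25015)
n((10 - 1*1)*(1 - 3)) - H = (-185/3 - 5*(1 - 3)²*(10 - 1*1)²/3) - 1*(-7155535/28605474) = (-185/3 - 5*4*(10 - 1)²/3) + 7155535/28605474 = (-185/3 - 5*(9*(-2))²/3) + 7155535/28605474 = (-185/3 - 5/3*(-18)²) + 7155535/28605474 = (-185/3 - 5/3*324) + 7155535/28605474 = (-185/3 - 540) + 7155535/28605474 = -1805/3 + 7155535/28605474 = -17203804655/28605474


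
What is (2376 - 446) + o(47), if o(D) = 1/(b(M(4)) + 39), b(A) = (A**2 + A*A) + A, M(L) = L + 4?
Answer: 337751/175 ≈ 1930.0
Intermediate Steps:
M(L) = 4 + L
b(A) = A + 2*A**2 (b(A) = (A**2 + A**2) + A = 2*A**2 + A = A + 2*A**2)
o(D) = 1/175 (o(D) = 1/((4 + 4)*(1 + 2*(4 + 4)) + 39) = 1/(8*(1 + 2*8) + 39) = 1/(8*(1 + 16) + 39) = 1/(8*17 + 39) = 1/(136 + 39) = 1/175)
(2376 - 446) + o(47) = (2376 - 446) + 1/175 = 1930 + 1/175 = 337751/175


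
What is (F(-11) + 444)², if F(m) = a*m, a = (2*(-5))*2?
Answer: 440896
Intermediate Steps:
a = -20 (a = -10*2 = -20)
F(m) = -20*m
(F(-11) + 444)² = (-20*(-11) + 444)² = (220 + 444)² = 664² = 440896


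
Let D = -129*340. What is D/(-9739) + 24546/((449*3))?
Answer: 99377638/4372811 ≈ 22.726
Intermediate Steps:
D = -43860
D/(-9739) + 24546/((449*3)) = -43860/(-9739) + 24546/((449*3)) = -43860*(-1/9739) + 24546/1347 = 43860/9739 + 24546*(1/1347) = 43860/9739 + 8182/449 = 99377638/4372811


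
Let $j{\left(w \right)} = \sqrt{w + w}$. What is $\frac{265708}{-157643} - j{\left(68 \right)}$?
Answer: $- \frac{265708}{157643} - 2 \sqrt{34} \approx -13.347$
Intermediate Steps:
$j{\left(w \right)} = \sqrt{2} \sqrt{w}$ ($j{\left(w \right)} = \sqrt{2 w} = \sqrt{2} \sqrt{w}$)
$\frac{265708}{-157643} - j{\left(68 \right)} = \frac{265708}{-157643} - \sqrt{2} \sqrt{68} = 265708 \left(- \frac{1}{157643}\right) - \sqrt{2} \cdot 2 \sqrt{17} = - \frac{265708}{157643} - 2 \sqrt{34}$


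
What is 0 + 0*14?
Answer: 0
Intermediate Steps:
0 + 0*14 = 0 + 0 = 0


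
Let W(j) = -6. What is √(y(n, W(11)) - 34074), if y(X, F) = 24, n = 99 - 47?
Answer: 5*I*√1362 ≈ 184.53*I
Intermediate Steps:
n = 52
√(y(n, W(11)) - 34074) = √(24 - 34074) = √(-34050) = 5*I*√1362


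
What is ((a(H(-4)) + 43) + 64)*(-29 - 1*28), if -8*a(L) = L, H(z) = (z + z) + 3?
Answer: -49077/8 ≈ -6134.6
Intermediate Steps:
H(z) = 3 + 2*z (H(z) = 2*z + 3 = 3 + 2*z)
a(L) = -L/8
((a(H(-4)) + 43) + 64)*(-29 - 1*28) = ((-(3 + 2*(-4))/8 + 43) + 64)*(-29 - 1*28) = ((-(3 - 8)/8 + 43) + 64)*(-29 - 28) = ((-⅛*(-5) + 43) + 64)*(-57) = ((5/8 + 43) + 64)*(-57) = (349/8 + 64)*(-57) = (861/8)*(-57) = -49077/8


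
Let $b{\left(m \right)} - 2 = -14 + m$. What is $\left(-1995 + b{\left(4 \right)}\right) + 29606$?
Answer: $27603$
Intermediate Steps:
$b{\left(m \right)} = -12 + m$ ($b{\left(m \right)} = 2 + \left(-14 + m\right) = -12 + m$)
$\left(-1995 + b{\left(4 \right)}\right) + 29606 = \left(-1995 + \left(-12 + 4\right)\right) + 29606 = \left(-1995 - 8\right) + 29606 = -2003 + 29606 = 27603$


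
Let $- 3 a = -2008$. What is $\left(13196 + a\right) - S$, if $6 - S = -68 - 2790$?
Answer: $\frac{33004}{3} \approx 11001.0$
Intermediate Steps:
$a = \frac{2008}{3}$ ($a = \left(- \frac{1}{3}\right) \left(-2008\right) = \frac{2008}{3} \approx 669.33$)
$S = 2864$ ($S = 6 - \left(-68 - 2790\right) = 6 - -2858 = 6 + 2858 = 2864$)
$\left(13196 + a\right) - S = \left(13196 + \frac{2008}{3}\right) - 2864 = \frac{41596}{3} - 2864 = \frac{33004}{3}$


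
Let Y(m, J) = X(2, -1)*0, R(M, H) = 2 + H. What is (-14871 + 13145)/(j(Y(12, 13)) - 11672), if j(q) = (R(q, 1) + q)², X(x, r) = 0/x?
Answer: 1726/11663 ≈ 0.14799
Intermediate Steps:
X(x, r) = 0
Y(m, J) = 0 (Y(m, J) = 0*0 = 0)
j(q) = (3 + q)² (j(q) = ((2 + 1) + q)² = (3 + q)²)
(-14871 + 13145)/(j(Y(12, 13)) - 11672) = (-14871 + 13145)/((3 + 0)² - 11672) = -1726/(3² - 11672) = -1726/(9 - 11672) = -1726/(-11663) = -1726*(-1/11663) = 1726/11663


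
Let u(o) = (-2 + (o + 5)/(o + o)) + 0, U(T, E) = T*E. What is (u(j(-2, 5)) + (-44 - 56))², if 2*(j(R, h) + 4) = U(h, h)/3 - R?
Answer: 1934881/196 ≈ 9871.8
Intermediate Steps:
U(T, E) = E*T
j(R, h) = -4 - R/2 + h²/6 (j(R, h) = -4 + ((h*h)/3 - R)/2 = -4 + (h²*(⅓) - R)/2 = -4 + (h²/3 - R)/2 = -4 + (-R + h²/3)/2 = -4 + (-R/2 + h²/6) = -4 - R/2 + h²/6)
u(o) = -2 + (5 + o)/(2*o) (u(o) = (-2 + (5 + o)/((2*o))) + 0 = (-2 + (5 + o)*(1/(2*o))) + 0 = (-2 + (5 + o)/(2*o)) + 0 = -2 + (5 + o)/(2*o))
(u(j(-2, 5)) + (-44 - 56))² = ((5 - 3*(-4 - ½*(-2) + (⅙)*5²))/(2*(-4 - ½*(-2) + (⅙)*5²)) + (-44 - 56))² = ((5 - 3*(-4 + 1 + (⅙)*25))/(2*(-4 + 1 + (⅙)*25)) - 100)² = ((5 - 3*(-4 + 1 + 25/6))/(2*(-4 + 1 + 25/6)) - 100)² = ((5 - 3*7/6)/(2*(7/6)) - 100)² = ((½)*(6/7)*(5 - 7/2) - 100)² = ((½)*(6/7)*(3/2) - 100)² = (9/14 - 100)² = (-1391/14)² = 1934881/196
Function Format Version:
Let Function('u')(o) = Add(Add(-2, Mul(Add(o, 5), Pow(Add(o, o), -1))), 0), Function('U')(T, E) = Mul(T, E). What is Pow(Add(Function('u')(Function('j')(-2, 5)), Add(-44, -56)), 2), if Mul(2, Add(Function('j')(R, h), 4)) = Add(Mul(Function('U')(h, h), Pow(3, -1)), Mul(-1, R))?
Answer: Rational(1934881, 196) ≈ 9871.8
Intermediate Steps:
Function('U')(T, E) = Mul(E, T)
Function('j')(R, h) = Add(-4, Mul(Rational(-1, 2), R), Mul(Rational(1, 6), Pow(h, 2))) (Function('j')(R, h) = Add(-4, Mul(Rational(1, 2), Add(Mul(Mul(h, h), Pow(3, -1)), Mul(-1, R)))) = Add(-4, Mul(Rational(1, 2), Add(Mul(Pow(h, 2), Rational(1, 3)), Mul(-1, R)))) = Add(-4, Mul(Rational(1, 2), Add(Mul(Rational(1, 3), Pow(h, 2)), Mul(-1, R)))) = Add(-4, Mul(Rational(1, 2), Add(Mul(-1, R), Mul(Rational(1, 3), Pow(h, 2))))) = Add(-4, Add(Mul(Rational(-1, 2), R), Mul(Rational(1, 6), Pow(h, 2)))) = Add(-4, Mul(Rational(-1, 2), R), Mul(Rational(1, 6), Pow(h, 2))))
Function('u')(o) = Add(-2, Mul(Rational(1, 2), Pow(o, -1), Add(5, o))) (Function('u')(o) = Add(Add(-2, Mul(Add(5, o), Pow(Mul(2, o), -1))), 0) = Add(Add(-2, Mul(Add(5, o), Mul(Rational(1, 2), Pow(o, -1)))), 0) = Add(Add(-2, Mul(Rational(1, 2), Pow(o, -1), Add(5, o))), 0) = Add(-2, Mul(Rational(1, 2), Pow(o, -1), Add(5, o))))
Pow(Add(Function('u')(Function('j')(-2, 5)), Add(-44, -56)), 2) = Pow(Add(Mul(Rational(1, 2), Pow(Add(-4, Mul(Rational(-1, 2), -2), Mul(Rational(1, 6), Pow(5, 2))), -1), Add(5, Mul(-3, Add(-4, Mul(Rational(-1, 2), -2), Mul(Rational(1, 6), Pow(5, 2)))))), Add(-44, -56)), 2) = Pow(Add(Mul(Rational(1, 2), Pow(Add(-4, 1, Mul(Rational(1, 6), 25)), -1), Add(5, Mul(-3, Add(-4, 1, Mul(Rational(1, 6), 25))))), -100), 2) = Pow(Add(Mul(Rational(1, 2), Pow(Add(-4, 1, Rational(25, 6)), -1), Add(5, Mul(-3, Add(-4, 1, Rational(25, 6))))), -100), 2) = Pow(Add(Mul(Rational(1, 2), Pow(Rational(7, 6), -1), Add(5, Mul(-3, Rational(7, 6)))), -100), 2) = Pow(Add(Mul(Rational(1, 2), Rational(6, 7), Add(5, Rational(-7, 2))), -100), 2) = Pow(Add(Mul(Rational(1, 2), Rational(6, 7), Rational(3, 2)), -100), 2) = Pow(Add(Rational(9, 14), -100), 2) = Pow(Rational(-1391, 14), 2) = Rational(1934881, 196)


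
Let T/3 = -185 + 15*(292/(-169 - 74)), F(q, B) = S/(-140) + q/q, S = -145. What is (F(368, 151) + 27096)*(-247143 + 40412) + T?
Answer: -605016500075/108 ≈ -5.6020e+9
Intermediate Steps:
F(q, B) = 57/28 (F(q, B) = -145/(-140) + q/q = -145*(-1/140) + 1 = 29/28 + 1 = 57/28)
T = -16445/27 (T = 3*(-185 + 15*(292/(-169 - 74))) = 3*(-185 + 15*(292/(-243))) = 3*(-185 + 15*(292*(-1/243))) = 3*(-185 + 15*(-292/243)) = 3*(-185 - 1460/81) = 3*(-16445/81) = -16445/27 ≈ -609.07)
(F(368, 151) + 27096)*(-247143 + 40412) + T = (57/28 + 27096)*(-247143 + 40412) - 16445/27 = (758745/28)*(-206731) - 16445/27 = -22408016085/4 - 16445/27 = -605016500075/108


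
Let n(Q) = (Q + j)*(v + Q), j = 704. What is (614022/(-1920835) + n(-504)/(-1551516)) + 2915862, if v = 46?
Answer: 2172467334647684992/745051558965 ≈ 2.9159e+6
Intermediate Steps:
n(Q) = (46 + Q)*(704 + Q) (n(Q) = (Q + 704)*(46 + Q) = (704 + Q)*(46 + Q) = (46 + Q)*(704 + Q))
(614022/(-1920835) + n(-504)/(-1551516)) + 2915862 = (614022/(-1920835) + (32384 + (-504)² + 750*(-504))/(-1551516)) + 2915862 = (614022*(-1/1920835) + (32384 + 254016 - 378000)*(-1/1551516)) + 2915862 = (-614022/1920835 - 91600*(-1/1551516)) + 2915862 = (-614022/1920835 + 22900/387879) + 2915862 = -194179117838/745051558965 + 2915862 = 2172467334647684992/745051558965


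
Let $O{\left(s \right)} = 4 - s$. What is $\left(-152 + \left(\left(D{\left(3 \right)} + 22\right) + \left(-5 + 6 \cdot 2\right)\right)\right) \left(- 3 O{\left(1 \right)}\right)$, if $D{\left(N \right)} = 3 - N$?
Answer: $1107$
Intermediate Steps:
$\left(-152 + \left(\left(D{\left(3 \right)} + 22\right) + \left(-5 + 6 \cdot 2\right)\right)\right) \left(- 3 O{\left(1 \right)}\right) = \left(-152 + \left(\left(\left(3 - 3\right) + 22\right) + \left(-5 + 6 \cdot 2\right)\right)\right) \left(- 3 \left(4 - 1\right)\right) = \left(-152 + \left(\left(\left(3 - 3\right) + 22\right) + \left(-5 + 12\right)\right)\right) \left(- 3 \left(4 - 1\right)\right) = \left(-152 + \left(\left(0 + 22\right) + 7\right)\right) \left(\left(-3\right) 3\right) = \left(-152 + \left(22 + 7\right)\right) \left(-9\right) = \left(-152 + 29\right) \left(-9\right) = \left(-123\right) \left(-9\right) = 1107$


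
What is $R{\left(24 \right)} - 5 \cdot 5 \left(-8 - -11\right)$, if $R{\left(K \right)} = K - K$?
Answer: $-75$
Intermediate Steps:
$R{\left(K \right)} = 0$
$R{\left(24 \right)} - 5 \cdot 5 \left(-8 - -11\right) = 0 - 5 \cdot 5 \left(-8 - -11\right) = 0 - 25 \left(-8 + 11\right) = 0 - 25 \cdot 3 = 0 - 75 = -75$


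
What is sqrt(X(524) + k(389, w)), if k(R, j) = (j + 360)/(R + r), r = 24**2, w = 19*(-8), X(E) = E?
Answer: 2*sqrt(122040655)/965 ≈ 22.896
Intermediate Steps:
w = -152
r = 576
k(R, j) = (360 + j)/(576 + R) (k(R, j) = (j + 360)/(R + 576) = (360 + j)/(576 + R))
sqrt(X(524) + k(389, w)) = sqrt(524 + (360 - 152)/(576 + 389)) = sqrt(524 + 208/965) = sqrt(505868/965) = 2*sqrt(122040655)/965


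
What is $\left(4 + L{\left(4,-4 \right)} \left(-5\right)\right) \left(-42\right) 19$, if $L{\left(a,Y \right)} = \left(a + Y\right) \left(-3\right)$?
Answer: $-3192$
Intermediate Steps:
$L{\left(a,Y \right)} = - 3 Y - 3 a$ ($L{\left(a,Y \right)} = \left(Y + a\right) \left(-3\right) = - 3 Y - 3 a$)
$\left(4 + L{\left(4,-4 \right)} \left(-5\right)\right) \left(-42\right) 19 = \left(4 + \left(\left(-3\right) \left(-4\right) - 12\right) \left(-5\right)\right) \left(-42\right) 19 = \left(4 + \left(12 - 12\right) \left(-5\right)\right) \left(-42\right) 19 = \left(4 + 0 \left(-5\right)\right) \left(-42\right) 19 = \left(4 + 0\right) \left(-42\right) 19 = 4 \left(-42\right) 19 = \left(-168\right) 19 = -3192$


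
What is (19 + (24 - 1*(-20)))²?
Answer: 3969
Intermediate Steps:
(19 + (24 - 1*(-20)))² = (19 + (24 + 20))² = (19 + 44)² = 63² = 3969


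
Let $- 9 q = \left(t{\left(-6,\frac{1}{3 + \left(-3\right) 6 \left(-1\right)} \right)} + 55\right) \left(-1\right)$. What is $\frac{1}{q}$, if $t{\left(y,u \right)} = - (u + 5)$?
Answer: $\frac{189}{1049} \approx 0.18017$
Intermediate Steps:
$t{\left(y,u \right)} = -5 - u$ ($t{\left(y,u \right)} = - (5 + u) = -5 - u$)
$q = \frac{1049}{189}$ ($q = - \frac{\left(\left(-5 - \frac{1}{3 + \left(-3\right) 6 \left(-1\right)}\right) + 55\right) \left(-1\right)}{9} = - \frac{\left(\left(-5 - \frac{1}{3 - -18}\right) + 55\right) \left(-1\right)}{9} = - \frac{\left(\left(-5 - \frac{1}{3 + 18}\right) + 55\right) \left(-1\right)}{9} = - \frac{\left(\left(-5 - \frac{1}{21}\right) + 55\right) \left(-1\right)}{9} = - \frac{\left(- \frac{106}{21} + 55\right) \left(-1\right)}{9} = - \frac{\frac{1049}{21} \left(-1\right)}{9} = \left(- \frac{1}{9}\right) \left(- \frac{1049}{21}\right) = \frac{1049}{189} \approx 5.5503$)
$\frac{1}{q} = \frac{1}{\frac{1049}{189}} = \frac{189}{1049}$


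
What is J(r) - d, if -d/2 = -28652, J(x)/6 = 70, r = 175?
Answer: -56884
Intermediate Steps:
J(x) = 420 (J(x) = 6*70 = 420)
d = 57304 (d = -2*(-28652) = 57304)
J(r) - d = 420 - 1*57304 = 420 - 57304 = -56884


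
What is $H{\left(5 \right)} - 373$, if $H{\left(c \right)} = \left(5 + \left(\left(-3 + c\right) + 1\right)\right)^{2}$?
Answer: $-309$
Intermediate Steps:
$H{\left(c \right)} = \left(3 + c\right)^{2}$ ($H{\left(c \right)} = \left(5 + \left(-2 + c\right)\right)^{2} = \left(3 + c\right)^{2}$)
$H{\left(5 \right)} - 373 = \left(3 + 5\right)^{2} - 373 = 8^{2} - 373 = 64 - 373 = -309$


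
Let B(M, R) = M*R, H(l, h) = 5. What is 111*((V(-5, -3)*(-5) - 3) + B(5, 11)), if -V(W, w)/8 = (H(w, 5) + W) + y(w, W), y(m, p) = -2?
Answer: -3108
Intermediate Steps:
V(W, w) = -24 - 8*W (V(W, w) = -8*((5 + W) - 2) = -8*(3 + W) = -24 - 8*W)
111*((V(-5, -3)*(-5) - 3) + B(5, 11)) = 111*(((-24 - 8*(-5))*(-5) - 3) + 5*11) = 111*(((-24 + 40)*(-5) - 3) + 55) = 111*((16*(-5) - 3) + 55) = 111*((-80 - 3) + 55) = 111*(-83 + 55) = 111*(-28) = -3108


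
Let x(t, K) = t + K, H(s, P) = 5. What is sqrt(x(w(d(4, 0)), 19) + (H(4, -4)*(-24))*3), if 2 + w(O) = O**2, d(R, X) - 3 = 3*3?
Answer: I*sqrt(199) ≈ 14.107*I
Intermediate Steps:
d(R, X) = 12 (d(R, X) = 3 + 3*3 = 3 + 9 = 12)
w(O) = -2 + O**2
x(t, K) = K + t
sqrt(x(w(d(4, 0)), 19) + (H(4, -4)*(-24))*3) = sqrt((19 + (-2 + 12**2)) + (5*(-24))*3) = sqrt((19 + (-2 + 144)) - 120*3) = sqrt((19 + 142) - 360) = sqrt(161 - 360) = sqrt(-199) = I*sqrt(199)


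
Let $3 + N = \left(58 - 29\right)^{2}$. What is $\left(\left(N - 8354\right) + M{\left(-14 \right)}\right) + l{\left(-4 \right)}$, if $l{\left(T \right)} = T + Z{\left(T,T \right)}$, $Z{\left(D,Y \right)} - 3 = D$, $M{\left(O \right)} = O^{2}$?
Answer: $-7325$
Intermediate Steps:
$Z{\left(D,Y \right)} = 3 + D$
$l{\left(T \right)} = 3 + 2 T$ ($l{\left(T \right)} = T + \left(3 + T\right) = 3 + 2 T$)
$N = 838$ ($N = -3 + \left(58 - 29\right)^{2} = -3 + 29^{2} = -3 + 841 = 838$)
$\left(\left(N - 8354\right) + M{\left(-14 \right)}\right) + l{\left(-4 \right)} = \left(\left(838 - 8354\right) + \left(-14\right)^{2}\right) + \left(3 + 2 \left(-4\right)\right) = \left(\left(838 - 8354\right) + 196\right) + \left(3 - 8\right) = \left(-7516 + 196\right) - 5 = -7320 - 5 = -7325$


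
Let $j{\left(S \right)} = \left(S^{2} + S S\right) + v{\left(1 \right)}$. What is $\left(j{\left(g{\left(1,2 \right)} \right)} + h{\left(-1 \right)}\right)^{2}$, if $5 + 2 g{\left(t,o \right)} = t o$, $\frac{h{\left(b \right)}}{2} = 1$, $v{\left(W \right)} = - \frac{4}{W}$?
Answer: $\frac{25}{4} \approx 6.25$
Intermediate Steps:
$h{\left(b \right)} = 2$ ($h{\left(b \right)} = 2 \cdot 1 = 2$)
$g{\left(t,o \right)} = - \frac{5}{2} + \frac{o t}{2}$ ($g{\left(t,o \right)} = - \frac{5}{2} + \frac{t o}{2} = - \frac{5}{2} + \frac{o t}{2}$)
$j{\left(S \right)} = -4 + 2 S^{2}$ ($j{\left(S \right)} = \left(S^{2} + S S\right) - \frac{4}{1} = \left(S^{2} + S^{2}\right) - 4 = 2 S^{2} - 4 = -4 + 2 S^{2}$)
$\left(j{\left(g{\left(1,2 \right)} \right)} + h{\left(-1 \right)}\right)^{2} = \left(\left(-4 + 2 \left(- \frac{5}{2} + \frac{1}{2} \cdot 2 \cdot 1\right)^{2}\right) + 2\right)^{2} = \left(\left(-4 + 2 \left(- \frac{5}{2} + 1\right)^{2}\right) + 2\right)^{2} = \left(\left(-4 + 2 \left(- \frac{3}{2}\right)^{2}\right) + 2\right)^{2} = \left(\left(-4 + 2 \cdot \frac{9}{4}\right) + 2\right)^{2} = \left(\left(-4 + \frac{9}{2}\right) + 2\right)^{2} = \left(\frac{1}{2} + 2\right)^{2} = \left(\frac{5}{2}\right)^{2} = \frac{25}{4}$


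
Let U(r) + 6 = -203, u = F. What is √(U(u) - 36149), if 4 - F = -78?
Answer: 7*I*√742 ≈ 190.68*I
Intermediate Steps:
F = 82 (F = 4 - 1*(-78) = 4 + 78 = 82)
u = 82
U(r) = -209 (U(r) = -6 - 203 = -209)
√(U(u) - 36149) = √(-209 - 36149) = √(-36358) = 7*I*√742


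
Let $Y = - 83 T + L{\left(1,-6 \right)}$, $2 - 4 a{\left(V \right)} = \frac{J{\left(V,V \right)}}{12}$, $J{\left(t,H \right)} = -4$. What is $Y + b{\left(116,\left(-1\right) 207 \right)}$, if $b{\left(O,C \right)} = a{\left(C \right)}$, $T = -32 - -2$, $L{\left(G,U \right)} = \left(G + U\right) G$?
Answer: $\frac{29827}{12} \approx 2485.6$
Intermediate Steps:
$L{\left(G,U \right)} = G \left(G + U\right)$
$T = -30$ ($T = -32 + 2 = -30$)
$a{\left(V \right)} = \frac{7}{12}$ ($a{\left(V \right)} = \frac{1}{2} - \frac{\left(-4\right) \frac{1}{12}}{4} = \frac{1}{2} - - \frac{1}{12} = \frac{1}{2} + \frac{1}{12} = \frac{7}{12}$)
$b{\left(O,C \right)} = \frac{7}{12}$
$Y = 2485$ ($Y = \left(-83\right) \left(-30\right) + 1 \left(1 - 6\right) = 2490 + 1 \left(-5\right) = 2490 - 5 = 2485$)
$Y + b{\left(116,\left(-1\right) 207 \right)} = 2485 + \frac{7}{12} = \frac{29827}{12}$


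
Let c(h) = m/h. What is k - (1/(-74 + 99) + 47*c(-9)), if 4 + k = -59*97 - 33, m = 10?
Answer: -1284259/225 ≈ -5707.8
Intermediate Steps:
k = -5760 (k = -4 + (-59*97 - 33) = -4 + (-5723 - 33) = -4 - 5756 = -5760)
c(h) = 10/h
k - (1/(-74 + 99) + 47*c(-9)) = -5760 - (1/(-74 + 99) + 47*(10/(-9))) = -5760 - (1/25 + 47*(10*(-1/9))) = -5760 - (1/25 + 47*(-10/9)) = -5760 - (1/25 - 470/9) = -5760 - 1*(-11741/225) = -5760 + 11741/225 = -1284259/225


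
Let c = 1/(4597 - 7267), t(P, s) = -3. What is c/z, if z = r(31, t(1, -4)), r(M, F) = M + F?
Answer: -1/74760 ≈ -1.3376e-5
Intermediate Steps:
r(M, F) = F + M
z = 28 (z = -3 + 31 = 28)
c = -1/2670 (c = 1/(-2670) = -1/2670 ≈ -0.00037453)
c/z = -1/2670/28 = -1/2670*1/28 = -1/74760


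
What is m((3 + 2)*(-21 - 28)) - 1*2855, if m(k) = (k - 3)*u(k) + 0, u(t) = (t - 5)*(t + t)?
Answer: -30382855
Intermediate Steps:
u(t) = 2*t*(-5 + t) (u(t) = (-5 + t)*(2*t) = 2*t*(-5 + t))
m(k) = 2*k*(-5 + k)*(-3 + k) (m(k) = (k - 3)*(2*k*(-5 + k)) + 0 = (-3 + k)*(2*k*(-5 + k)) + 0 = 2*k*(-5 + k)*(-3 + k) + 0 = 2*k*(-5 + k)*(-3 + k))
m((3 + 2)*(-21 - 28)) - 1*2855 = 2*((3 + 2)*(-21 - 28))*(-5 + (3 + 2)*(-21 - 28))*(-3 + (3 + 2)*(-21 - 28)) - 1*2855 = 2*(5*(-49))*(-5 + 5*(-49))*(-3 + 5*(-49)) - 2855 = 2*(-245)*(-5 - 245)*(-3 - 245) - 2855 = 2*(-245)*(-250)*(-248) - 2855 = -30380000 - 2855 = -30382855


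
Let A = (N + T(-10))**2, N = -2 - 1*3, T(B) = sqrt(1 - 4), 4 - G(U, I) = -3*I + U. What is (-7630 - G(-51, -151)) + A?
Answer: -7232 + (5 - I*sqrt(3))**2 ≈ -7210.0 - 17.32*I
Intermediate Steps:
G(U, I) = 4 - U + 3*I (G(U, I) = 4 - (-3*I + U) = 4 - (U - 3*I) = 4 + (-U + 3*I) = 4 - U + 3*I)
T(B) = I*sqrt(3) (T(B) = sqrt(-3) = I*sqrt(3))
N = -5 (N = -2 - 3 = -5)
A = (-5 + I*sqrt(3))**2 ≈ 22.0 - 17.32*I
(-7630 - G(-51, -151)) + A = (-7630 - (4 - 1*(-51) + 3*(-151))) + (5 - I*sqrt(3))**2 = (-7630 - (4 + 51 - 453)) + (5 - I*sqrt(3))**2 = (-7630 - 1*(-398)) + (5 - I*sqrt(3))**2 = (-7630 + 398) + (5 - I*sqrt(3))**2 = -7232 + (5 - I*sqrt(3))**2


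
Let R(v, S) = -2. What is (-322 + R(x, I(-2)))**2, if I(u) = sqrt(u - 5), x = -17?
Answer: 104976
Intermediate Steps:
I(u) = sqrt(-5 + u)
(-322 + R(x, I(-2)))**2 = (-322 - 2)**2 = (-324)**2 = 104976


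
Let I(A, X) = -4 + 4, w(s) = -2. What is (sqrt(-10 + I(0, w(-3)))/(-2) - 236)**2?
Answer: (472 + I*sqrt(10))**2/4 ≈ 55694.0 + 746.3*I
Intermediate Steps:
I(A, X) = 0
(sqrt(-10 + I(0, w(-3)))/(-2) - 236)**2 = (sqrt(-10 + 0)/(-2) - 236)**2 = (sqrt(-10)*(-1/2) - 236)**2 = ((I*sqrt(10))*(-1/2) - 236)**2 = (-I*sqrt(10)/2 - 236)**2 = (-236 - I*sqrt(10)/2)**2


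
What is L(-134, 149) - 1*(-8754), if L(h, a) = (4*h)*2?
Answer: 7682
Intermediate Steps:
L(h, a) = 8*h
L(-134, 149) - 1*(-8754) = 8*(-134) - 1*(-8754) = -1072 + 8754 = 7682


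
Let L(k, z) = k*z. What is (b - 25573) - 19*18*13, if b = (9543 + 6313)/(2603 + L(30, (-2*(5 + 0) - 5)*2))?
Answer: -51106501/1703 ≈ -30010.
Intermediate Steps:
b = 15856/1703 (b = (9543 + 6313)/(2603 + 30*((-2*(5 + 0) - 5)*2)) = 15856/(2603 + 30*((-2*5 - 5)*2)) = 15856/(2603 + 30*((-10 - 5)*2)) = 15856/(2603 + 30*(-15*2)) = 15856/(2603 + 30*(-30)) = 15856/(2603 - 900) = 15856/1703 ≈ 9.3106)
(b - 25573) - 19*18*13 = (15856/1703 - 25573) - 19*18*13 = -43534963/1703 - 342*13 = -43534963/1703 - 4446 = -51106501/1703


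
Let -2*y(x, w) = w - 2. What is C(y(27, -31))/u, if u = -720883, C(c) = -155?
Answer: 155/720883 ≈ 0.00021501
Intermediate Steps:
y(x, w) = 1 - w/2 (y(x, w) = -(w - 2)/2 = -(-2 + w)/2 = 1 - w/2)
C(y(27, -31))/u = -155/(-720883) = -155*(-1/720883) = 155/720883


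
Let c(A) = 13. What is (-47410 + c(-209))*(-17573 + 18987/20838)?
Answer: 5785075387413/6946 ≈ 8.3286e+8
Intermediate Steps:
(-47410 + c(-209))*(-17573 + 18987/20838) = (-47410 + 13)*(-17573 + 18987/20838) = -47397*(-17573 + 18987*(1/20838)) = -47397*(-17573 + 6329/6946) = -47397*(-122055729/6946) = 5785075387413/6946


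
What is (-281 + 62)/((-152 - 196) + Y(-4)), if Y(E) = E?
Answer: 219/352 ≈ 0.62216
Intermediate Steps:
(-281 + 62)/((-152 - 196) + Y(-4)) = (-281 + 62)/((-152 - 196) - 4) = -219/(-348 - 4) = -219/(-352) = -219*(-1/352) = 219/352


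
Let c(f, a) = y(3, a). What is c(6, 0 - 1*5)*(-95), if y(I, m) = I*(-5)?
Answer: 1425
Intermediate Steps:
y(I, m) = -5*I
c(f, a) = -15 (c(f, a) = -5*3 = -15)
c(6, 0 - 1*5)*(-95) = -15*(-95) = 1425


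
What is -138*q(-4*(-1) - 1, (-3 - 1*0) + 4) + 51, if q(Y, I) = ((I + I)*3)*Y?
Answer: -2433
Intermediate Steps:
q(Y, I) = 6*I*Y (q(Y, I) = ((2*I)*3)*Y = (6*I)*Y = 6*I*Y)
-138*q(-4*(-1) - 1, (-3 - 1*0) + 4) + 51 = -828*((-3 - 1*0) + 4)*(-4*(-1) - 1) + 51 = -828*((-3 + 0) + 4)*(4 - 1) + 51 = -828*(-3 + 4)*3 + 51 = -828*3 + 51 = -138*18 + 51 = -2484 + 51 = -2433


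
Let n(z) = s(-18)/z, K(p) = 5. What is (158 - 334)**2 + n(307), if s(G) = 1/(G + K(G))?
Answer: 123625215/3991 ≈ 30976.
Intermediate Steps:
s(G) = 1/(5 + G) (s(G) = 1/(G + 5) = 1/(5 + G))
n(z) = -1/(13*z) (n(z) = 1/((5 - 18)*z) = 1/((-13)*z) = -1/(13*z))
(158 - 334)**2 + n(307) = (158 - 334)**2 - 1/13/307 = (-176)**2 - 1/13*1/307 = 30976 - 1/3991 = 123625215/3991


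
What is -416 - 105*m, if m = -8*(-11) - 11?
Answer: -8501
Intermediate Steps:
m = 77 (m = 88 - 11 = 77)
-416 - 105*m = -416 - 105*77 = -416 - 8085 = -8501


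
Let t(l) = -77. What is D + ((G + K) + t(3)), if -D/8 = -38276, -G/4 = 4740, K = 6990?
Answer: 294161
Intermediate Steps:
G = -18960 (G = -4*4740 = -18960)
D = 306208 (D = -8*(-38276) = 306208)
D + ((G + K) + t(3)) = 306208 + ((-18960 + 6990) - 77) = 306208 + (-11970 - 77) = 306208 - 12047 = 294161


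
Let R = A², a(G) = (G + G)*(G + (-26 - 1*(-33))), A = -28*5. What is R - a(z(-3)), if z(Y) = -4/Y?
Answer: 176200/9 ≈ 19578.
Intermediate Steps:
A = -140
a(G) = 2*G*(7 + G) (a(G) = (2*G)*(G + (-26 + 33)) = (2*G)*(G + 7) = (2*G)*(7 + G) = 2*G*(7 + G))
R = 19600 (R = (-140)² = 19600)
R - a(z(-3)) = 19600 - 2*(-4/(-3))*(7 - 4/(-3)) = 19600 - 2*(-4*(-⅓))*(7 - 4*(-⅓)) = 19600 - 2*4*(7 + 4/3)/3 = 19600 - 2*4*25/(3*3) = 19600 - 1*200/9 = 19600 - 200/9 = 176200/9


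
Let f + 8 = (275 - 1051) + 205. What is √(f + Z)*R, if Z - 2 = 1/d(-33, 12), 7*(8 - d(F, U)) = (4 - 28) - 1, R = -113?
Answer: -113*I*√46730/9 ≈ -2714.1*I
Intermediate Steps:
d(F, U) = 81/7 (d(F, U) = 8 - ((4 - 28) - 1)/7 = 8 - (-24 - 1)/7 = 8 - ⅐*(-25) = 8 + 25/7 = 81/7)
f = -579 (f = -8 + ((275 - 1051) + 205) = -8 + (-776 + 205) = -8 - 571 = -579)
Z = 169/81 (Z = 2 + 1/(81/7) = 2 + 7/81 = 169/81 ≈ 2.0864)
√(f + Z)*R = √(-579 + 169/81)*(-113) = √(-46730/81)*(-113) = (I*√46730/9)*(-113) = -113*I*√46730/9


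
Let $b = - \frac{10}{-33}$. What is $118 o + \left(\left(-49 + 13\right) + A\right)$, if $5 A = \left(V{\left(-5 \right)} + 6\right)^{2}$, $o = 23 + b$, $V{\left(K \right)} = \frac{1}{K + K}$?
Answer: $\frac{44891873}{16500} \approx 2720.7$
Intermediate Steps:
$V{\left(K \right)} = \frac{1}{2 K}$
$b = \frac{10}{33}$ ($b = \left(-10\right) \left(- \frac{1}{33}\right) = \frac{10}{33} \approx 0.30303$)
$o = \frac{769}{33}$ ($o = 23 + \frac{10}{33} = \frac{769}{33} \approx 23.303$)
$A = \frac{3481}{500}$ ($A = \frac{\left(\frac{1}{2 \left(-5\right)} + 6\right)^{2}}{5} = \frac{\left(\frac{1}{2} \left(- \frac{1}{5}\right) + 6\right)^{2}}{5} = \frac{\left(- \frac{1}{10} + 6\right)^{2}}{5} = \frac{\left(\frac{59}{10}\right)^{2}}{5} = \frac{1}{5} \cdot \frac{3481}{100} = \frac{3481}{500} \approx 6.962$)
$118 o + \left(\left(-49 + 13\right) + A\right) = 118 \cdot \frac{769}{33} + \left(\left(-49 + 13\right) + \frac{3481}{500}\right) = \frac{90742}{33} + \left(-36 + \frac{3481}{500}\right) = \frac{90742}{33} - \frac{14519}{500} = \frac{44891873}{16500}$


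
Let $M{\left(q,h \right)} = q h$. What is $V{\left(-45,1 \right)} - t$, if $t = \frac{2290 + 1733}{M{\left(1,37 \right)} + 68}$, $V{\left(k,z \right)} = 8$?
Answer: $- \frac{1061}{35} \approx -30.314$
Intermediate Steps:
$M{\left(q,h \right)} = h q$
$t = \frac{1341}{35}$ ($t = \frac{2290 + 1733}{37 \cdot 1 + 68} = \frac{4023}{37 + 68} = \frac{4023}{105} = 4023 \cdot \frac{1}{105} = \frac{1341}{35} \approx 38.314$)
$V{\left(-45,1 \right)} - t = 8 - \frac{1341}{35} = - \frac{1061}{35}$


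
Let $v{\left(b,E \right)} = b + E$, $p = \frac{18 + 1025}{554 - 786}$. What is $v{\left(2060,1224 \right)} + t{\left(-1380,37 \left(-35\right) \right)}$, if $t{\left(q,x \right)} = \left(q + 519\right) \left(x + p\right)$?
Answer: $\frac{260338751}{232} \approx 1.1222 \cdot 10^{6}$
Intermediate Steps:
$p = - \frac{1043}{232}$ ($p = \frac{1043}{-232} = 1043 \left(- \frac{1}{232}\right) = - \frac{1043}{232} \approx -4.4957$)
$t{\left(q,x \right)} = \left(519 + q\right) \left(- \frac{1043}{232} + x\right)$ ($t{\left(q,x \right)} = \left(q + 519\right) \left(x - \frac{1043}{232}\right) = \left(519 + q\right) \left(- \frac{1043}{232} + x\right)$)
$v{\left(b,E \right)} = E + b$
$v{\left(2060,1224 \right)} + t{\left(-1380,37 \left(-35\right) \right)} = \left(1224 + 2060\right) - \left(- \frac{898023}{232} + 861 \cdot 37 \left(-35\right)\right) = 3284 + \left(- \frac{541317}{232} + 519 \left(-1295\right) + \frac{359835}{58} - -1787100\right) = 3284 + \left(- \frac{541317}{232} - 672105 + \frac{359835}{58} + 1787100\right) = 3284 + \frac{259576863}{232} = \frac{260338751}{232}$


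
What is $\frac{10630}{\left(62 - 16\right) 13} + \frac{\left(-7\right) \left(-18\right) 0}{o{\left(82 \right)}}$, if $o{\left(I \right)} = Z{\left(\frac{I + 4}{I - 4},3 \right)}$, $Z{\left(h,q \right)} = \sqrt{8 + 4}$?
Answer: $\frac{5315}{299} \approx 17.776$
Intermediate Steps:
$Z{\left(h,q \right)} = 2 \sqrt{3}$ ($Z{\left(h,q \right)} = \sqrt{12} = 2 \sqrt{3}$)
$o{\left(I \right)} = 2 \sqrt{3}$
$\frac{10630}{\left(62 - 16\right) 13} + \frac{\left(-7\right) \left(-18\right) 0}{o{\left(82 \right)}} = \frac{10630}{\left(62 - 16\right) 13} + \frac{\left(-7\right) \left(-18\right) 0}{2 \sqrt{3}} = \frac{10630}{46 \cdot 13} + 126 \cdot 0 \frac{\sqrt{3}}{6} = \frac{10630}{598} + 0 \frac{\sqrt{3}}{6} = 10630 \cdot \frac{1}{598} + 0 = \frac{5315}{299} + 0 = \frac{5315}{299}$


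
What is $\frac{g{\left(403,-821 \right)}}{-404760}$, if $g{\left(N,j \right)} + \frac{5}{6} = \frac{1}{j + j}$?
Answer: $\frac{1027}{498461940} \approx 2.0603 \cdot 10^{-6}$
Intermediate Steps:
$g{\left(N,j \right)} = - \frac{5}{6} + \frac{1}{2 j}$ ($g{\left(N,j \right)} = - \frac{5}{6} + \frac{1}{j + j} = - \frac{5}{6} + \frac{1}{2 j}$)
$\frac{g{\left(403,-821 \right)}}{-404760} = \frac{\frac{1}{6} \frac{1}{-821} \left(3 - -4105\right)}{-404760} = \frac{1}{6} \left(- \frac{1}{821}\right) \left(3 + 4105\right) \left(- \frac{1}{404760}\right) = \frac{1}{6} \left(- \frac{1}{821}\right) 4108 \left(- \frac{1}{404760}\right) = \left(- \frac{2054}{2463}\right) \left(- \frac{1}{404760}\right) = \frac{1027}{498461940}$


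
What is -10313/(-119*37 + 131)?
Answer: 10313/4272 ≈ 2.4141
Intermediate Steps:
-10313/(-119*37 + 131) = -10313/(-4403 + 131) = -10313/(-4272) = -10313*(-1/4272) = 10313/4272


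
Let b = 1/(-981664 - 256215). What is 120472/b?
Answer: -149129758888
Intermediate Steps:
b = -1/1237879 (b = 1/(-1237879) = -1/1237879 ≈ -8.0783e-7)
120472/b = 120472/(-1/1237879) = 120472*(-1237879) = -149129758888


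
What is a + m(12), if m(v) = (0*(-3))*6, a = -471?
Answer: -471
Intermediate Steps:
m(v) = 0 (m(v) = 0*6 = 0)
a + m(12) = -471 + 0 = -471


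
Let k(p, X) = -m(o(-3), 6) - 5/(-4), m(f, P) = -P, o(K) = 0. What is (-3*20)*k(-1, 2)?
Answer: -435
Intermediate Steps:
k(p, X) = 29/4 (k(p, X) = -(-1)*6 - 5/(-4) = -1*(-6) - 5*(-¼) = 6 + 5/4 = 29/4)
(-3*20)*k(-1, 2) = -3*20*(29/4) = -60*29/4 = -435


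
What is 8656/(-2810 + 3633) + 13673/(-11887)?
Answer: 91640993/9783001 ≈ 9.3674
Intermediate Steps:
8656/(-2810 + 3633) + 13673/(-11887) = 8656/823 + 13673*(-1/11887) = 8656*(1/823) - 13673/11887 = 8656/823 - 13673/11887 = 91640993/9783001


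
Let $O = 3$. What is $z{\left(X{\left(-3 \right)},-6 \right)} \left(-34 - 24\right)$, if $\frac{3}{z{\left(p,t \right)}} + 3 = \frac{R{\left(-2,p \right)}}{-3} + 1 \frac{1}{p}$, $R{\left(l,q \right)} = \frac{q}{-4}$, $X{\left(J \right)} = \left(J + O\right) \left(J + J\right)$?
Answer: $0$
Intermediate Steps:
$X{\left(J \right)} = 2 J \left(3 + J\right)$ ($X{\left(J \right)} = \left(J + 3\right) \left(J + J\right) = \left(3 + J\right) 2 J = 2 J \left(3 + J\right)$)
$R{\left(l,q \right)} = - \frac{q}{4}$ ($R{\left(l,q \right)} = q \left(- \frac{1}{4}\right) = - \frac{q}{4}$)
$z{\left(p,t \right)} = \frac{3}{-3 + \frac{1}{p} + \frac{p}{12}}$ ($z{\left(p,t \right)} = \frac{3}{-3 + \left(\frac{\left(- \frac{1}{4}\right) p}{-3} + 1 \frac{1}{p}\right)} = \frac{3}{-3 + \left(- \frac{p}{4} \left(- \frac{1}{3}\right) + \frac{1}{p}\right)} = \frac{3}{-3 + \left(\frac{p}{12} + \frac{1}{p}\right)} = \frac{3}{-3 + \left(\frac{1}{p} + \frac{p}{12}\right)} = \frac{3}{-3 + \frac{1}{p} + \frac{p}{12}}$)
$z{\left(X{\left(-3 \right)},-6 \right)} \left(-34 - 24\right) = \frac{36 \cdot 2 \left(-3\right) \left(3 - 3\right)}{12 + \left(2 \left(-3\right) \left(3 - 3\right)\right)^{2} - 36 \cdot 2 \left(-3\right) \left(3 - 3\right)} \left(-34 - 24\right) = \frac{36 \cdot 2 \left(-3\right) 0}{12 + \left(2 \left(-3\right) 0\right)^{2} - 36 \cdot 2 \left(-3\right) 0} \left(-58\right) = 36 \cdot 0 \frac{1}{12 + 0^{2} - 0} \left(-58\right) = 36 \cdot 0 \frac{1}{12 + 0 + 0} \left(-58\right) = 36 \cdot 0 \cdot \frac{1}{12} \left(-58\right) = 0 \left(-58\right) = 0$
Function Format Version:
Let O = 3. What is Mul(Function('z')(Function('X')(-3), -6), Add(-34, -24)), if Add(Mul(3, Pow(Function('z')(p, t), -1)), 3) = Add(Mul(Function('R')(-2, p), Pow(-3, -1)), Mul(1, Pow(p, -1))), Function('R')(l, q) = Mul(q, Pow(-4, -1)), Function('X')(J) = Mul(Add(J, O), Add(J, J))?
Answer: 0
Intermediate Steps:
Function('X')(J) = Mul(2, J, Add(3, J)) (Function('X')(J) = Mul(Add(J, 3), Add(J, J)) = Mul(Add(3, J), Mul(2, J)) = Mul(2, J, Add(3, J)))
Function('R')(l, q) = Mul(Rational(-1, 4), q) (Function('R')(l, q) = Mul(q, Rational(-1, 4)) = Mul(Rational(-1, 4), q))
Function('z')(p, t) = Mul(3, Pow(Add(-3, Pow(p, -1), Mul(Rational(1, 12), p)), -1)) (Function('z')(p, t) = Mul(3, Pow(Add(-3, Add(Mul(Mul(Rational(-1, 4), p), Pow(-3, -1)), Mul(1, Pow(p, -1)))), -1)) = Mul(3, Pow(Add(-3, Add(Mul(Mul(Rational(-1, 4), p), Rational(-1, 3)), Pow(p, -1))), -1)) = Mul(3, Pow(Add(-3, Add(Mul(Rational(1, 12), p), Pow(p, -1))), -1)) = Mul(3, Pow(Add(-3, Add(Pow(p, -1), Mul(Rational(1, 12), p))), -1)) = Mul(3, Pow(Add(-3, Pow(p, -1), Mul(Rational(1, 12), p)), -1)))
Mul(Function('z')(Function('X')(-3), -6), Add(-34, -24)) = Mul(Mul(36, Mul(2, -3, Add(3, -3)), Pow(Add(12, Pow(Mul(2, -3, Add(3, -3)), 2), Mul(-36, Mul(2, -3, Add(3, -3)))), -1)), Add(-34, -24)) = Mul(Mul(36, Mul(2, -3, 0), Pow(Add(12, Pow(Mul(2, -3, 0), 2), Mul(-36, Mul(2, -3, 0))), -1)), -58) = Mul(Mul(36, 0, Pow(Add(12, Pow(0, 2), Mul(-36, 0)), -1)), -58) = Mul(Mul(36, 0, Pow(Add(12, 0, 0), -1)), -58) = Mul(Mul(36, 0, Pow(12, -1)), -58) = Mul(Mul(36, 0, Rational(1, 12)), -58) = Mul(0, -58) = 0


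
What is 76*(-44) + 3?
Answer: -3341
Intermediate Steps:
76*(-44) + 3 = -3344 + 3 = -3341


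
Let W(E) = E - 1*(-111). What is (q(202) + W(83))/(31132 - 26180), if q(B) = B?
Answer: 99/1238 ≈ 0.079968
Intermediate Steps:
W(E) = 111 + E (W(E) = E + 111 = 111 + E)
(q(202) + W(83))/(31132 - 26180) = (202 + (111 + 83))/(31132 - 26180) = (202 + 194)/4952 = 396*(1/4952) = 99/1238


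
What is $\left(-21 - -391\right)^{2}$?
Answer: $136900$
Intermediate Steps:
$\left(-21 - -391\right)^{2} = \left(-21 + 391\right)^{2} = 370^{2} = 136900$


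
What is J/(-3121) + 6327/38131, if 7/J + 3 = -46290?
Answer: 914128093048/5509184153343 ≈ 0.16593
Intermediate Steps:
J = -7/46293 (J = 7/(-3 - 46290) = 7/(-46293) = 7*(-1/46293) = -7/46293 ≈ -0.00015121)
J/(-3121) + 6327/38131 = -7/46293/(-3121) + 6327/38131 = -7/46293*(-1/3121) + 6327*(1/38131) = 7/144480453 + 6327/38131 = 914128093048/5509184153343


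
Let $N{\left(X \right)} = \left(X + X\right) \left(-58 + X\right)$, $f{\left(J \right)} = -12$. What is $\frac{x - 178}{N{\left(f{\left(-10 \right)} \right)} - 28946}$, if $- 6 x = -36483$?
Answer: $- \frac{11805}{54532} \approx -0.21648$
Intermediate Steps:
$x = \frac{12161}{2}$ ($x = \left(- \frac{1}{6}\right) \left(-36483\right) = \frac{12161}{2} \approx 6080.5$)
$N{\left(X \right)} = 2 X \left(-58 + X\right)$
$\frac{x - 178}{N{\left(f{\left(-10 \right)} \right)} - 28946} = \frac{\frac{12161}{2} - 178}{2 \left(-12\right) \left(-58 - 12\right) - 28946} = \frac{11805}{2 \left(2 \left(-12\right) \left(-70\right) - 28946\right)} = \frac{11805}{2 \left(1680 - 28946\right)} = \frac{11805}{2 \left(-27266\right)} = \frac{11805}{2} \left(- \frac{1}{27266}\right) = - \frac{11805}{54532}$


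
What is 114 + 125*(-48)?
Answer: -5886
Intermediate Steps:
114 + 125*(-48) = 114 - 6000 = -5886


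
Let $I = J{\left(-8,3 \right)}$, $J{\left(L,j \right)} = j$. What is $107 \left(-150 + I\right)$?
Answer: $-15729$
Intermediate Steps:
$I = 3$
$107 \left(-150 + I\right) = 107 \left(-150 + 3\right) = 107 \left(-147\right) = -15729$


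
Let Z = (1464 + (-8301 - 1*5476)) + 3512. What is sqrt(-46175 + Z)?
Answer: 8*I*sqrt(859) ≈ 234.47*I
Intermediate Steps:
Z = -8801 (Z = (1464 + (-8301 - 5476)) + 3512 = (1464 - 13777) + 3512 = -12313 + 3512 = -8801)
sqrt(-46175 + Z) = sqrt(-46175 - 8801) = sqrt(-54976) = 8*I*sqrt(859)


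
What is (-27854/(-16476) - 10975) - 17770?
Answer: -236787383/8238 ≈ -28743.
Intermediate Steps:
(-27854/(-16476) - 10975) - 17770 = (-27854*(-1/16476) - 10975) - 17770 = (13927/8238 - 10975) - 17770 = -90398123/8238 - 17770 = -236787383/8238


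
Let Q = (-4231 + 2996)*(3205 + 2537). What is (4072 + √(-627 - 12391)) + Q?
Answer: -7087298 + I*√13018 ≈ -7.0873e+6 + 114.1*I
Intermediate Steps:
Q = -7091370 (Q = -1235*5742 = -7091370)
(4072 + √(-627 - 12391)) + Q = (4072 + √(-627 - 12391)) - 7091370 = (4072 + √(-13018)) - 7091370 = (4072 + I*√13018) - 7091370 = -7087298 + I*√13018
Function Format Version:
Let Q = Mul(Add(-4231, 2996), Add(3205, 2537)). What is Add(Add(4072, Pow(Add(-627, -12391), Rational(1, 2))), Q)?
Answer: Add(-7087298, Mul(I, Pow(13018, Rational(1, 2)))) ≈ Add(-7.0873e+6, Mul(114.10, I))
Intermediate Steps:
Q = -7091370 (Q = Mul(-1235, 5742) = -7091370)
Add(Add(4072, Pow(Add(-627, -12391), Rational(1, 2))), Q) = Add(Add(4072, Pow(Add(-627, -12391), Rational(1, 2))), -7091370) = Add(Add(4072, Pow(-13018, Rational(1, 2))), -7091370) = Add(Add(4072, Mul(I, Pow(13018, Rational(1, 2)))), -7091370) = Add(-7087298, Mul(I, Pow(13018, Rational(1, 2))))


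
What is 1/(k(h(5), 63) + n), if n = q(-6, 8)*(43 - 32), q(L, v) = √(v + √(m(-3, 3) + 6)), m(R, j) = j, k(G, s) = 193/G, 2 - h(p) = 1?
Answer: 193/35918 - 11*√11/35918 ≈ 0.0043576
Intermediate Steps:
h(p) = 1 (h(p) = 2 - 1*1 = 2 - 1 = 1)
q(L, v) = √(3 + v) (q(L, v) = √(v + √(3 + 6)) = √(v + √9) = √(v + 3) = √(3 + v))
n = 11*√11 (n = √(3 + 8)*(43 - 32) = √11*11 = 11*√11 ≈ 36.483)
1/(k(h(5), 63) + n) = 1/(193/1 + 11*√11) = 1/(193*1 + 11*√11) = 1/(193 + 11*√11)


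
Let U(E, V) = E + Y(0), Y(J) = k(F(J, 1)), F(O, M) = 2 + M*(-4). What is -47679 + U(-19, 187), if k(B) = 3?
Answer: -47695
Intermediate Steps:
F(O, M) = 2 - 4*M
Y(J) = 3
U(E, V) = 3 + E (U(E, V) = E + 3 = 3 + E)
-47679 + U(-19, 187) = -47679 + (3 - 19) = -47679 - 16 = -47695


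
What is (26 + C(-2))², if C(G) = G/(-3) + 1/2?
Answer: 26569/36 ≈ 738.03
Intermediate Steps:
C(G) = ½ - G/3 (C(G) = G*(-⅓) + 1*(½) = -G/3 + ½ = ½ - G/3)
(26 + C(-2))² = (26 + (½ - ⅓*(-2)))² = (26 + (½ + ⅔))² = (26 + 7/6)² = (163/6)² = 26569/36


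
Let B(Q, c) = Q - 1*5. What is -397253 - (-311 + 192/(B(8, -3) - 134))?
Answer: -51999210/131 ≈ -3.9694e+5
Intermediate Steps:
B(Q, c) = -5 + Q (B(Q, c) = Q - 5 = -5 + Q)
-397253 - (-311 + 192/(B(8, -3) - 134)) = -397253 - (-311 + 192/((-5 + 8) - 134)) = -397253 - (-311 + 192/(3 - 134)) = -397253 - (-311 + 192/(-131)) = -397253 - (-311 - 1/131*192) = -397253 - (-311 - 192/131) = -397253 - 1*(-40933/131) = -397253 + 40933/131 = -51999210/131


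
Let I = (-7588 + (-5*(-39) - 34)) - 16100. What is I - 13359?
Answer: -36886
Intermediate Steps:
I = -23527 (I = (-7588 + (195 - 34)) - 16100 = (-7588 + 161) - 16100 = -7427 - 16100 = -23527)
I - 13359 = -23527 - 13359 = -36886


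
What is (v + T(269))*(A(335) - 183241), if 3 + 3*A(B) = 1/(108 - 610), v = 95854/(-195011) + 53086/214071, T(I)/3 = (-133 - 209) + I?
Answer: 17662725851588595317/439648789302 ≈ 4.0175e+7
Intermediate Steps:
T(I) = -1026 + 3*I (T(I) = 3*((-133 - 209) + I) = 3*(-342 + I) = -1026 + 3*I)
v = -924291608/3795109071 (v = 95854*(-1/195011) + 53086*(1/214071) = -95854/195011 + 4826/19461 = -924291608/3795109071 ≈ -0.24355)
A(B) = -1507/1506 (A(B) = -1 + 1/(3*(108 - 610)) = -1 + (⅓)/(-502) = -1 + (⅓)*(-1/502) = -1 - 1/1506 = -1507/1506)
(v + T(269))*(A(335) - 183241) = (-924291608/3795109071 + (-1026 + 3*269))*(-1507/1506 - 183241) = (-924291608/3795109071 + (-1026 + 807))*(-275962453/1506) = (-924291608/3795109071 - 219)*(-275962453/1506) = -832053178157/3795109071*(-275962453/1506) = 17662725851588595317/439648789302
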